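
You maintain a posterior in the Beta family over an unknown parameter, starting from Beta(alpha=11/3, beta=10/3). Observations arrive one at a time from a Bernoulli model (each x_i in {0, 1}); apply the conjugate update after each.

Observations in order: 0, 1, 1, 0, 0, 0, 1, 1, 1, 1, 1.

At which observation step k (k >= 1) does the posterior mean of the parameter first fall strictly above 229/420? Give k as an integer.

k = 3

obs 1: x=0 → posterior Beta(11/3, 13/3)
obs 2: x=1 → posterior Beta(14/3, 13/3)
obs 3: x=1 → posterior Beta(17/3, 13/3)
obs 4: x=0 → posterior Beta(17/3, 16/3)
obs 5: x=0 → posterior Beta(17/3, 19/3)
obs 6: x=0 → posterior Beta(17/3, 22/3)
obs 7: x=1 → posterior Beta(20/3, 22/3)
obs 8: x=1 → posterior Beta(23/3, 22/3)
obs 9: x=1 → posterior Beta(26/3, 22/3)
obs 10: x=1 → posterior Beta(29/3, 22/3)
obs 11: x=1 → posterior Beta(32/3, 22/3)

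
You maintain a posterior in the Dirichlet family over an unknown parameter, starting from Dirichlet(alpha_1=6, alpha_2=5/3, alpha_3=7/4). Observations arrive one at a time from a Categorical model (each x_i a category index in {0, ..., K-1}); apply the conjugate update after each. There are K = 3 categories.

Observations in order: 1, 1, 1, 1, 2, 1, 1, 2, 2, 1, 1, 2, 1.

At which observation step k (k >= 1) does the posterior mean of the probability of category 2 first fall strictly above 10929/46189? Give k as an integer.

obs 1: x=1 → posterior Dirichlet(6, 8/3, 7/4)
obs 2: x=1 → posterior Dirichlet(6, 11/3, 7/4)
obs 3: x=1 → posterior Dirichlet(6, 14/3, 7/4)
obs 4: x=1 → posterior Dirichlet(6, 17/3, 7/4)
obs 5: x=2 → posterior Dirichlet(6, 17/3, 11/4)
obs 6: x=1 → posterior Dirichlet(6, 20/3, 11/4)
obs 7: x=1 → posterior Dirichlet(6, 23/3, 11/4)
obs 8: x=2 → posterior Dirichlet(6, 23/3, 15/4)
obs 9: x=2 → posterior Dirichlet(6, 23/3, 19/4)
obs 10: x=1 → posterior Dirichlet(6, 26/3, 19/4)
obs 11: x=1 → posterior Dirichlet(6, 29/3, 19/4)
obs 12: x=2 → posterior Dirichlet(6, 29/3, 23/4)
obs 13: x=1 → posterior Dirichlet(6, 32/3, 23/4)

k = 9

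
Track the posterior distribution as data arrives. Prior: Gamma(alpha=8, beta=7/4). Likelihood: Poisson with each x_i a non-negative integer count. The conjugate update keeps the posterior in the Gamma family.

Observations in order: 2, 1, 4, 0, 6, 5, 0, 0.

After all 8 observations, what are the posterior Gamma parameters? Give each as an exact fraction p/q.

obs 1: x=2 → posterior Gamma(10, 11/4)
obs 2: x=1 → posterior Gamma(11, 15/4)
obs 3: x=4 → posterior Gamma(15, 19/4)
obs 4: x=0 → posterior Gamma(15, 23/4)
obs 5: x=6 → posterior Gamma(21, 27/4)
obs 6: x=5 → posterior Gamma(26, 31/4)
obs 7: x=0 → posterior Gamma(26, 35/4)
obs 8: x=0 → posterior Gamma(26, 39/4)

alpha=26, beta=39/4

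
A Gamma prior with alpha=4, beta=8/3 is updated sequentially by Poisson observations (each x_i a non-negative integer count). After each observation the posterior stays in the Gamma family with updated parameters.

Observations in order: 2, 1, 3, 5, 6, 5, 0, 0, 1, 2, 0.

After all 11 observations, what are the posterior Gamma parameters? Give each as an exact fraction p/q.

obs 1: x=2 → posterior Gamma(6, 11/3)
obs 2: x=1 → posterior Gamma(7, 14/3)
obs 3: x=3 → posterior Gamma(10, 17/3)
obs 4: x=5 → posterior Gamma(15, 20/3)
obs 5: x=6 → posterior Gamma(21, 23/3)
obs 6: x=5 → posterior Gamma(26, 26/3)
obs 7: x=0 → posterior Gamma(26, 29/3)
obs 8: x=0 → posterior Gamma(26, 32/3)
obs 9: x=1 → posterior Gamma(27, 35/3)
obs 10: x=2 → posterior Gamma(29, 38/3)
obs 11: x=0 → posterior Gamma(29, 41/3)

alpha=29, beta=41/3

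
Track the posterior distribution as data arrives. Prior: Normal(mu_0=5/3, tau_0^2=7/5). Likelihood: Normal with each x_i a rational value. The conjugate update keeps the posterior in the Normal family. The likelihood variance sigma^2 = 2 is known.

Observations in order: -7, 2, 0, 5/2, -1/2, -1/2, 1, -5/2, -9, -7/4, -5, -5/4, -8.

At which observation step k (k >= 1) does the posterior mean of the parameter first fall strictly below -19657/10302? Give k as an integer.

obs 1: x=-7 → posterior Normal(-97/51, 14/17)
obs 2: x=2 → posterior Normal(-55/72, 7/12)
obs 3: x=0 → posterior Normal(-55/93, 14/31)
obs 4: x=5/2 → posterior Normal(-5/228, 7/19)
obs 5: x=-1/2 → posterior Normal(-13/135, 14/45)
obs 6: x=-1/2 → posterior Normal(-47/312, 7/26)
obs 7: x=1 → posterior Normal(-5/354, 14/59)
obs 8: x=-5/2 → posterior Normal(-5/18, 7/33)
obs 9: x=-9 → posterior Normal(-244/219, 14/73)
obs 10: x=-7/4 → posterior Normal(-1123/960, 7/40)
obs 11: x=-5 → posterior Normal(-1543/1044, 14/87)
obs 12: x=-5/4 → posterior Normal(-206/141, 7/47)
obs 13: x=-8 → posterior Normal(-580/303, 14/101)

k = 13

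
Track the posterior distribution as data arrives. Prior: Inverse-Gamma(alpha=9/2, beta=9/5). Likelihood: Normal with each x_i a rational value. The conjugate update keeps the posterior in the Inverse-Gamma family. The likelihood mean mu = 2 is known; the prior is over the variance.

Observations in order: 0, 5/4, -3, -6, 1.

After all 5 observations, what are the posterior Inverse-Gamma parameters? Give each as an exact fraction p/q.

alpha=7, beta=7853/160

obs 1: x=0 → posterior Inverse-Gamma(5, 19/5)
obs 2: x=5/4 → posterior Inverse-Gamma(11/2, 653/160)
obs 3: x=-3 → posterior Inverse-Gamma(6, 2653/160)
obs 4: x=-6 → posterior Inverse-Gamma(13/2, 7773/160)
obs 5: x=1 → posterior Inverse-Gamma(7, 7853/160)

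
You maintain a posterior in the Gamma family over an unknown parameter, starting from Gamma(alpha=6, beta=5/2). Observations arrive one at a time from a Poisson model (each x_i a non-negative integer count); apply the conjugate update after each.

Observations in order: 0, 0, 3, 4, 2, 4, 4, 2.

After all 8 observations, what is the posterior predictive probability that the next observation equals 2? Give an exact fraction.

1477153815699541546762939196076651300/5843211045545439551605946764725979847

obs 1: x=0 → posterior Gamma(6, 7/2)
obs 2: x=0 → posterior Gamma(6, 9/2)
obs 3: x=3 → posterior Gamma(9, 11/2)
obs 4: x=4 → posterior Gamma(13, 13/2)
obs 5: x=2 → posterior Gamma(15, 15/2)
obs 6: x=4 → posterior Gamma(19, 17/2)
obs 7: x=4 → posterior Gamma(23, 19/2)
obs 8: x=2 → posterior Gamma(25, 21/2)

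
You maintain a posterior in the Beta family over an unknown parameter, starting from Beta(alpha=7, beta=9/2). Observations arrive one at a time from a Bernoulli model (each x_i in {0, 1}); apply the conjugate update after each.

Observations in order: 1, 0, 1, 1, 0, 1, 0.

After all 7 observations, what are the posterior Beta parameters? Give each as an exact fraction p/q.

obs 1: x=1 → posterior Beta(8, 9/2)
obs 2: x=0 → posterior Beta(8, 11/2)
obs 3: x=1 → posterior Beta(9, 11/2)
obs 4: x=1 → posterior Beta(10, 11/2)
obs 5: x=0 → posterior Beta(10, 13/2)
obs 6: x=1 → posterior Beta(11, 13/2)
obs 7: x=0 → posterior Beta(11, 15/2)

alpha=11, beta=15/2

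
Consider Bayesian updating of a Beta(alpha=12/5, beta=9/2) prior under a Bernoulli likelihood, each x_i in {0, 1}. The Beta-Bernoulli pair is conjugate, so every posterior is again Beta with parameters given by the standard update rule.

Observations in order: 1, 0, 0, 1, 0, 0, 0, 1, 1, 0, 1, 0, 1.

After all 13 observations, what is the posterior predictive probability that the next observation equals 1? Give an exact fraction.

obs 1: x=1 → posterior Beta(17/5, 9/2)
obs 2: x=0 → posterior Beta(17/5, 11/2)
obs 3: x=0 → posterior Beta(17/5, 13/2)
obs 4: x=1 → posterior Beta(22/5, 13/2)
obs 5: x=0 → posterior Beta(22/5, 15/2)
obs 6: x=0 → posterior Beta(22/5, 17/2)
obs 7: x=0 → posterior Beta(22/5, 19/2)
obs 8: x=1 → posterior Beta(27/5, 19/2)
obs 9: x=1 → posterior Beta(32/5, 19/2)
obs 10: x=0 → posterior Beta(32/5, 21/2)
obs 11: x=1 → posterior Beta(37/5, 21/2)
obs 12: x=0 → posterior Beta(37/5, 23/2)
obs 13: x=1 → posterior Beta(42/5, 23/2)

84/199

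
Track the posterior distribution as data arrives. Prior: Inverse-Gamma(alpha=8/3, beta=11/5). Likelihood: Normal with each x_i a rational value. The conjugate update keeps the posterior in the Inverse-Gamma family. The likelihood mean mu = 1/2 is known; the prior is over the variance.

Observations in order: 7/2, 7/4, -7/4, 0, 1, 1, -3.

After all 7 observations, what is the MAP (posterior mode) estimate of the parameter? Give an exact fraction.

3963/1720

obs 1: x=7/2 → posterior Inverse-Gamma(19/6, 67/10)
obs 2: x=7/4 → posterior Inverse-Gamma(11/3, 1197/160)
obs 3: x=-7/4 → posterior Inverse-Gamma(25/6, 801/80)
obs 4: x=0 → posterior Inverse-Gamma(14/3, 811/80)
obs 5: x=1 → posterior Inverse-Gamma(31/6, 821/80)
obs 6: x=1 → posterior Inverse-Gamma(17/3, 831/80)
obs 7: x=-3 → posterior Inverse-Gamma(37/6, 1321/80)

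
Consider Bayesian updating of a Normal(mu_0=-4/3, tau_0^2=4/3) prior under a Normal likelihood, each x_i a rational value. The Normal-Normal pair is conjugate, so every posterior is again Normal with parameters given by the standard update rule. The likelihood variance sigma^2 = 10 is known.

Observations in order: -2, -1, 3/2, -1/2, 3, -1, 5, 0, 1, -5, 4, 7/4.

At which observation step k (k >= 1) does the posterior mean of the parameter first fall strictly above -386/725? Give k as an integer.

obs 1: x=-2 → posterior Normal(-24/17, 20/17)
obs 2: x=-1 → posterior Normal(-26/19, 20/19)
obs 3: x=3/2 → posterior Normal(-23/21, 20/21)
obs 4: x=-1/2 → posterior Normal(-24/23, 20/23)
obs 5: x=3 → posterior Normal(-18/25, 4/5)
obs 6: x=-1 → posterior Normal(-20/27, 20/27)
obs 7: x=5 → posterior Normal(-10/29, 20/29)
obs 8: x=0 → posterior Normal(-10/31, 20/31)
obs 9: x=1 → posterior Normal(-8/33, 20/33)
obs 10: x=-5 → posterior Normal(-18/35, 4/7)
obs 11: x=4 → posterior Normal(-10/37, 20/37)
obs 12: x=7/4 → posterior Normal(-1/6, 20/39)

k = 7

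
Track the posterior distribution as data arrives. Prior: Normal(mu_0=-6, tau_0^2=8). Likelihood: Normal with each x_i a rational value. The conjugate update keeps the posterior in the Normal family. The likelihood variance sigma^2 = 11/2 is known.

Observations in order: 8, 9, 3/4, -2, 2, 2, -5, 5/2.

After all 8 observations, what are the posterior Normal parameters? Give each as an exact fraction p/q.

mu_0=210/139, tau_0^2=88/139

obs 1: x=8 → posterior Normal(62/27, 88/27)
obs 2: x=9 → posterior Normal(206/43, 88/43)
obs 3: x=3/4 → posterior Normal(218/59, 88/59)
obs 4: x=-2 → posterior Normal(62/25, 88/75)
obs 5: x=2 → posterior Normal(218/91, 88/91)
obs 6: x=2 → posterior Normal(250/107, 88/107)
obs 7: x=-5 → posterior Normal(170/123, 88/123)
obs 8: x=5/2 → posterior Normal(210/139, 88/139)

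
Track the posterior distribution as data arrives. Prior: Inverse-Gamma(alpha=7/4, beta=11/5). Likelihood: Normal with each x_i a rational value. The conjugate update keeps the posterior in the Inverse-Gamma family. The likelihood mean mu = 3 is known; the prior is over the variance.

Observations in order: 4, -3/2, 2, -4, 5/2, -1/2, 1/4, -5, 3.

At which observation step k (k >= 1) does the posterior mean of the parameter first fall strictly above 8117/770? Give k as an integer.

k = 4

obs 1: x=4 → posterior Inverse-Gamma(9/4, 27/10)
obs 2: x=-3/2 → posterior Inverse-Gamma(11/4, 513/40)
obs 3: x=2 → posterior Inverse-Gamma(13/4, 533/40)
obs 4: x=-4 → posterior Inverse-Gamma(15/4, 1513/40)
obs 5: x=5/2 → posterior Inverse-Gamma(17/4, 759/20)
obs 6: x=-1/2 → posterior Inverse-Gamma(19/4, 1763/40)
obs 7: x=1/4 → posterior Inverse-Gamma(21/4, 7657/160)
obs 8: x=-5 → posterior Inverse-Gamma(23/4, 12777/160)
obs 9: x=3 → posterior Inverse-Gamma(25/4, 12777/160)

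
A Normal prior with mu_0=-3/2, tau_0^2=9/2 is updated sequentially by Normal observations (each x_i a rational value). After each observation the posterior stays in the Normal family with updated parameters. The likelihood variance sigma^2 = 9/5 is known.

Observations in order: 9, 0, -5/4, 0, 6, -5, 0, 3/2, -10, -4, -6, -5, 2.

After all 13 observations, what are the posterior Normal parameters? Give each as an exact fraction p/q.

obs 1: x=9 → posterior Normal(6, 9/7)
obs 2: x=0 → posterior Normal(7/2, 3/4)
obs 3: x=-5/4 → posterior Normal(143/68, 9/17)
obs 4: x=0 → posterior Normal(13/8, 9/22)
obs 5: x=6 → posterior Normal(263/108, 1/3)
obs 6: x=-5 → posterior Normal(163/128, 9/32)
obs 7: x=0 → posterior Normal(163/148, 9/37)
obs 8: x=3/2 → posterior Normal(193/168, 3/14)
obs 9: x=-10 → posterior Normal(-7/188, 9/47)
obs 10: x=-4 → posterior Normal(-87/208, 9/52)
obs 11: x=-6 → posterior Normal(-69/76, 3/19)
obs 12: x=-5 → posterior Normal(-307/248, 9/62)
obs 13: x=2 → posterior Normal(-267/268, 9/67)

mu_0=-267/268, tau_0^2=9/67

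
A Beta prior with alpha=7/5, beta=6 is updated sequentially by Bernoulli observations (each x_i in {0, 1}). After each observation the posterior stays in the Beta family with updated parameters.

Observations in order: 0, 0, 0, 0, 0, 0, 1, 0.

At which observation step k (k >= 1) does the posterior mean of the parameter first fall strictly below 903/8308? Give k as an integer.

k = 6

obs 1: x=0 → posterior Beta(7/5, 7)
obs 2: x=0 → posterior Beta(7/5, 8)
obs 3: x=0 → posterior Beta(7/5, 9)
obs 4: x=0 → posterior Beta(7/5, 10)
obs 5: x=0 → posterior Beta(7/5, 11)
obs 6: x=0 → posterior Beta(7/5, 12)
obs 7: x=1 → posterior Beta(12/5, 12)
obs 8: x=0 → posterior Beta(12/5, 13)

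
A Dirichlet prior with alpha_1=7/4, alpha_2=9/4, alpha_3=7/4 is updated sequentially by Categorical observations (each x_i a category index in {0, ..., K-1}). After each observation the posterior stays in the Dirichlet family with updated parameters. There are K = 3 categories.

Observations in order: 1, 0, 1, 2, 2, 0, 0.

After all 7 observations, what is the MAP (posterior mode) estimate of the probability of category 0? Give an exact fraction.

obs 1: x=1 → posterior Dirichlet(7/4, 13/4, 7/4)
obs 2: x=0 → posterior Dirichlet(11/4, 13/4, 7/4)
obs 3: x=1 → posterior Dirichlet(11/4, 17/4, 7/4)
obs 4: x=2 → posterior Dirichlet(11/4, 17/4, 11/4)
obs 5: x=2 → posterior Dirichlet(11/4, 17/4, 15/4)
obs 6: x=0 → posterior Dirichlet(15/4, 17/4, 15/4)
obs 7: x=0 → posterior Dirichlet(19/4, 17/4, 15/4)

5/13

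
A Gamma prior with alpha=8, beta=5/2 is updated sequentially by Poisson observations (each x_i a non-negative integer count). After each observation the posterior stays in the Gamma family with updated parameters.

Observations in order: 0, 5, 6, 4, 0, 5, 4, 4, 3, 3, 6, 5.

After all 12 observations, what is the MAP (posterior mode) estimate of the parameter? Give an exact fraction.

104/29

obs 1: x=0 → posterior Gamma(8, 7/2)
obs 2: x=5 → posterior Gamma(13, 9/2)
obs 3: x=6 → posterior Gamma(19, 11/2)
obs 4: x=4 → posterior Gamma(23, 13/2)
obs 5: x=0 → posterior Gamma(23, 15/2)
obs 6: x=5 → posterior Gamma(28, 17/2)
obs 7: x=4 → posterior Gamma(32, 19/2)
obs 8: x=4 → posterior Gamma(36, 21/2)
obs 9: x=3 → posterior Gamma(39, 23/2)
obs 10: x=3 → posterior Gamma(42, 25/2)
obs 11: x=6 → posterior Gamma(48, 27/2)
obs 12: x=5 → posterior Gamma(53, 29/2)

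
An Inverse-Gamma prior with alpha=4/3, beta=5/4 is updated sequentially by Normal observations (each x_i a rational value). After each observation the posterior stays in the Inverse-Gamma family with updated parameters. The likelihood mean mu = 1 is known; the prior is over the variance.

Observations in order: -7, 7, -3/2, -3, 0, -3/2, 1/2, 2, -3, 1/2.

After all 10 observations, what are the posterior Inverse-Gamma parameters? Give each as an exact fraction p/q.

obs 1: x=-7 → posterior Inverse-Gamma(11/6, 133/4)
obs 2: x=7 → posterior Inverse-Gamma(7/3, 205/4)
obs 3: x=-3/2 → posterior Inverse-Gamma(17/6, 435/8)
obs 4: x=-3 → posterior Inverse-Gamma(10/3, 499/8)
obs 5: x=0 → posterior Inverse-Gamma(23/6, 503/8)
obs 6: x=-3/2 → posterior Inverse-Gamma(13/3, 66)
obs 7: x=1/2 → posterior Inverse-Gamma(29/6, 529/8)
obs 8: x=2 → posterior Inverse-Gamma(16/3, 533/8)
obs 9: x=-3 → posterior Inverse-Gamma(35/6, 597/8)
obs 10: x=1/2 → posterior Inverse-Gamma(19/3, 299/4)

alpha=19/3, beta=299/4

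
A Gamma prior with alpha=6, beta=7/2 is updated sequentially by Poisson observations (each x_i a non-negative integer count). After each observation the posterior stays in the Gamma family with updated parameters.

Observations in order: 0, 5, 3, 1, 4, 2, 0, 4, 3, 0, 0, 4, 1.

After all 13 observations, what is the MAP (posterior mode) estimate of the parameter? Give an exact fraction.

64/33

obs 1: x=0 → posterior Gamma(6, 9/2)
obs 2: x=5 → posterior Gamma(11, 11/2)
obs 3: x=3 → posterior Gamma(14, 13/2)
obs 4: x=1 → posterior Gamma(15, 15/2)
obs 5: x=4 → posterior Gamma(19, 17/2)
obs 6: x=2 → posterior Gamma(21, 19/2)
obs 7: x=0 → posterior Gamma(21, 21/2)
obs 8: x=4 → posterior Gamma(25, 23/2)
obs 9: x=3 → posterior Gamma(28, 25/2)
obs 10: x=0 → posterior Gamma(28, 27/2)
obs 11: x=0 → posterior Gamma(28, 29/2)
obs 12: x=4 → posterior Gamma(32, 31/2)
obs 13: x=1 → posterior Gamma(33, 33/2)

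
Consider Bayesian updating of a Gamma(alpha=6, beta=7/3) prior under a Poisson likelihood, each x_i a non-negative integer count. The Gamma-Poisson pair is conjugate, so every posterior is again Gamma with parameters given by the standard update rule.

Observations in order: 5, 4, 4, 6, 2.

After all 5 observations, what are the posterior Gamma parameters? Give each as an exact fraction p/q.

alpha=27, beta=22/3

obs 1: x=5 → posterior Gamma(11, 10/3)
obs 2: x=4 → posterior Gamma(15, 13/3)
obs 3: x=4 → posterior Gamma(19, 16/3)
obs 4: x=6 → posterior Gamma(25, 19/3)
obs 5: x=2 → posterior Gamma(27, 22/3)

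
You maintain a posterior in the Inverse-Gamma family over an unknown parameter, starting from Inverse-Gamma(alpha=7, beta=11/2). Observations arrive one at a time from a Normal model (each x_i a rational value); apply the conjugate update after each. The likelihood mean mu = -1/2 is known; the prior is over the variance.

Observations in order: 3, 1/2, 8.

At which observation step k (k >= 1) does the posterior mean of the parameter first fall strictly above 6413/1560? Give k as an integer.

obs 1: x=3 → posterior Inverse-Gamma(15/2, 93/8)
obs 2: x=1/2 → posterior Inverse-Gamma(8, 97/8)
obs 3: x=8 → posterior Inverse-Gamma(17/2, 193/4)

k = 3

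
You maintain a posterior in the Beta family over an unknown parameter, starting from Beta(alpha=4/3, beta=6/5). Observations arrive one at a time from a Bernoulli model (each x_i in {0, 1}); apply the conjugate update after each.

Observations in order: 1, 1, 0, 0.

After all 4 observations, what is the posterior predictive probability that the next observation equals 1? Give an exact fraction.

25/49

obs 1: x=1 → posterior Beta(7/3, 6/5)
obs 2: x=1 → posterior Beta(10/3, 6/5)
obs 3: x=0 → posterior Beta(10/3, 11/5)
obs 4: x=0 → posterior Beta(10/3, 16/5)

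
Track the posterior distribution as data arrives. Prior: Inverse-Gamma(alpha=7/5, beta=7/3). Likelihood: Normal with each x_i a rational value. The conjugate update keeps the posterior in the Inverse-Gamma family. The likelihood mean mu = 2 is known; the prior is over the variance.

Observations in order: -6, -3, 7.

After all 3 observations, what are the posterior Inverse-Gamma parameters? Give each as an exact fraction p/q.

obs 1: x=-6 → posterior Inverse-Gamma(19/10, 103/3)
obs 2: x=-3 → posterior Inverse-Gamma(12/5, 281/6)
obs 3: x=7 → posterior Inverse-Gamma(29/10, 178/3)

alpha=29/10, beta=178/3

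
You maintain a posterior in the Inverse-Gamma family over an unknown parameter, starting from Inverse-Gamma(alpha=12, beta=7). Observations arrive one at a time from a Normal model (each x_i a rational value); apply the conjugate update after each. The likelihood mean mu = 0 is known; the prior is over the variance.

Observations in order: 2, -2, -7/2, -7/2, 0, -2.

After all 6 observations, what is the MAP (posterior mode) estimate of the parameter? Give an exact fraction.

101/64

obs 1: x=2 → posterior Inverse-Gamma(25/2, 9)
obs 2: x=-2 → posterior Inverse-Gamma(13, 11)
obs 3: x=-7/2 → posterior Inverse-Gamma(27/2, 137/8)
obs 4: x=-7/2 → posterior Inverse-Gamma(14, 93/4)
obs 5: x=0 → posterior Inverse-Gamma(29/2, 93/4)
obs 6: x=-2 → posterior Inverse-Gamma(15, 101/4)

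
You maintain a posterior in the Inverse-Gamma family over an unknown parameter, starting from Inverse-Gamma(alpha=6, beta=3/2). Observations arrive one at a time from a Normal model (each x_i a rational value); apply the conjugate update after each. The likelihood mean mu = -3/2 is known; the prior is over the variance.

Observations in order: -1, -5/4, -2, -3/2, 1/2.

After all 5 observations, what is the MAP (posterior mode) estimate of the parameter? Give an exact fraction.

121/304

obs 1: x=-1 → posterior Inverse-Gamma(13/2, 13/8)
obs 2: x=-5/4 → posterior Inverse-Gamma(7, 53/32)
obs 3: x=-2 → posterior Inverse-Gamma(15/2, 57/32)
obs 4: x=-3/2 → posterior Inverse-Gamma(8, 57/32)
obs 5: x=1/2 → posterior Inverse-Gamma(17/2, 121/32)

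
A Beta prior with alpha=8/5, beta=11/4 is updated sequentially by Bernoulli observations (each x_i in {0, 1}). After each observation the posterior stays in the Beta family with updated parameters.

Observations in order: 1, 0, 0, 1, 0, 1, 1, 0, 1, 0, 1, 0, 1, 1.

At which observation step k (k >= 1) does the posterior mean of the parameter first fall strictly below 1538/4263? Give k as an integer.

k = 3

obs 1: x=1 → posterior Beta(13/5, 11/4)
obs 2: x=0 → posterior Beta(13/5, 15/4)
obs 3: x=0 → posterior Beta(13/5, 19/4)
obs 4: x=1 → posterior Beta(18/5, 19/4)
obs 5: x=0 → posterior Beta(18/5, 23/4)
obs 6: x=1 → posterior Beta(23/5, 23/4)
obs 7: x=1 → posterior Beta(28/5, 23/4)
obs 8: x=0 → posterior Beta(28/5, 27/4)
obs 9: x=1 → posterior Beta(33/5, 27/4)
obs 10: x=0 → posterior Beta(33/5, 31/4)
obs 11: x=1 → posterior Beta(38/5, 31/4)
obs 12: x=0 → posterior Beta(38/5, 35/4)
obs 13: x=1 → posterior Beta(43/5, 35/4)
obs 14: x=1 → posterior Beta(48/5, 35/4)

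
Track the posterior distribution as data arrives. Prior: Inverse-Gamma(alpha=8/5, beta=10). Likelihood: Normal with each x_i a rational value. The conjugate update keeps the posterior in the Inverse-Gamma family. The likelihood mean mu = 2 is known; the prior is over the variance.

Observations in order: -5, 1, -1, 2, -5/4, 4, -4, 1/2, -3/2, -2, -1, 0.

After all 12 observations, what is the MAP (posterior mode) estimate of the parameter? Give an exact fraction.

obs 1: x=-5 → posterior Inverse-Gamma(21/10, 69/2)
obs 2: x=1 → posterior Inverse-Gamma(13/5, 35)
obs 3: x=-1 → posterior Inverse-Gamma(31/10, 79/2)
obs 4: x=2 → posterior Inverse-Gamma(18/5, 79/2)
obs 5: x=-5/4 → posterior Inverse-Gamma(41/10, 1433/32)
obs 6: x=4 → posterior Inverse-Gamma(23/5, 1497/32)
obs 7: x=-4 → posterior Inverse-Gamma(51/10, 2073/32)
obs 8: x=1/2 → posterior Inverse-Gamma(28/5, 2109/32)
obs 9: x=-3/2 → posterior Inverse-Gamma(61/10, 2305/32)
obs 10: x=-2 → posterior Inverse-Gamma(33/5, 2561/32)
obs 11: x=-1 → posterior Inverse-Gamma(71/10, 2705/32)
obs 12: x=0 → posterior Inverse-Gamma(38/5, 2769/32)

13845/1376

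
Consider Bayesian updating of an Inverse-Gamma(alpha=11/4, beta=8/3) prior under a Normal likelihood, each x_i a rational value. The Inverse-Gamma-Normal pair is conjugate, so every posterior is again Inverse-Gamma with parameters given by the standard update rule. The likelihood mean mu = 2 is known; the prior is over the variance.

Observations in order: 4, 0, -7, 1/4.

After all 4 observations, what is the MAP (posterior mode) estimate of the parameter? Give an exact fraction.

4675/552

obs 1: x=4 → posterior Inverse-Gamma(13/4, 14/3)
obs 2: x=0 → posterior Inverse-Gamma(15/4, 20/3)
obs 3: x=-7 → posterior Inverse-Gamma(17/4, 283/6)
obs 4: x=1/4 → posterior Inverse-Gamma(19/4, 4675/96)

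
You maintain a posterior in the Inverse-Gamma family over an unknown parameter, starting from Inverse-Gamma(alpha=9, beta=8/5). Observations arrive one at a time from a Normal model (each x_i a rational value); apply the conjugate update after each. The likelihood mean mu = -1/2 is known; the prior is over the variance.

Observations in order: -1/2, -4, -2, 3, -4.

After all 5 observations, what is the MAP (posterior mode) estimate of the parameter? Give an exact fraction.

obs 1: x=-1/2 → posterior Inverse-Gamma(19/2, 8/5)
obs 2: x=-4 → posterior Inverse-Gamma(10, 309/40)
obs 3: x=-2 → posterior Inverse-Gamma(21/2, 177/20)
obs 4: x=3 → posterior Inverse-Gamma(11, 599/40)
obs 5: x=-4 → posterior Inverse-Gamma(23/2, 211/10)

211/125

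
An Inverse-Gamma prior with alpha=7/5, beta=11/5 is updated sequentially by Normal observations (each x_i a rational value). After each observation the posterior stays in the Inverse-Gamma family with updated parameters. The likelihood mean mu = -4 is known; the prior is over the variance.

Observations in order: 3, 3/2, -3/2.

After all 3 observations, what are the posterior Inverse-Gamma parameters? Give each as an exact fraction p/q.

alpha=29/10, beta=899/20

obs 1: x=3 → posterior Inverse-Gamma(19/10, 267/10)
obs 2: x=3/2 → posterior Inverse-Gamma(12/5, 1673/40)
obs 3: x=-3/2 → posterior Inverse-Gamma(29/10, 899/20)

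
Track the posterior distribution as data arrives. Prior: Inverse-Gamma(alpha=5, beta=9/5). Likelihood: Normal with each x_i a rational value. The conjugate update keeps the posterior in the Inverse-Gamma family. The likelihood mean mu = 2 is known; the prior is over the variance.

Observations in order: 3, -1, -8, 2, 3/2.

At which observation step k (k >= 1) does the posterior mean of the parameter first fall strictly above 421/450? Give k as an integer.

k = 2

obs 1: x=3 → posterior Inverse-Gamma(11/2, 23/10)
obs 2: x=-1 → posterior Inverse-Gamma(6, 34/5)
obs 3: x=-8 → posterior Inverse-Gamma(13/2, 284/5)
obs 4: x=2 → posterior Inverse-Gamma(7, 284/5)
obs 5: x=3/2 → posterior Inverse-Gamma(15/2, 2277/40)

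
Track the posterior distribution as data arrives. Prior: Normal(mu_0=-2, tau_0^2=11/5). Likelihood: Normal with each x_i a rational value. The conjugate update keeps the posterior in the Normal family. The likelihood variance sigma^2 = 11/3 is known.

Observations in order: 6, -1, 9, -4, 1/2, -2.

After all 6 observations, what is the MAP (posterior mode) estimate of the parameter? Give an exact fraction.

obs 1: x=6 → posterior Normal(1, 11/8)
obs 2: x=-1 → posterior Normal(5/11, 1)
obs 3: x=9 → posterior Normal(16/7, 11/14)
obs 4: x=-4 → posterior Normal(20/17, 11/17)
obs 5: x=1/2 → posterior Normal(43/40, 11/20)
obs 6: x=-2 → posterior Normal(31/46, 11/23)

31/46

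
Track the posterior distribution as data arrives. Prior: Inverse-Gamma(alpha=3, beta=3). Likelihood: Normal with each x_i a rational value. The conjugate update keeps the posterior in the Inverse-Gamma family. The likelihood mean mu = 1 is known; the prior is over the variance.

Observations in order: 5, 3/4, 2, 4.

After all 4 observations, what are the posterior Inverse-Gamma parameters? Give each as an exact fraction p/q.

obs 1: x=5 → posterior Inverse-Gamma(7/2, 11)
obs 2: x=3/4 → posterior Inverse-Gamma(4, 353/32)
obs 3: x=2 → posterior Inverse-Gamma(9/2, 369/32)
obs 4: x=4 → posterior Inverse-Gamma(5, 513/32)

alpha=5, beta=513/32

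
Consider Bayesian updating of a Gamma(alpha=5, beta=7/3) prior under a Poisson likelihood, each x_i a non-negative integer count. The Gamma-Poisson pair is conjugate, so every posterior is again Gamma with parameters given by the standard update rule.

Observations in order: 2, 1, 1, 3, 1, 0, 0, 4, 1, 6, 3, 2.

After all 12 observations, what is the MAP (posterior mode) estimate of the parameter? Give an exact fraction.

obs 1: x=2 → posterior Gamma(7, 10/3)
obs 2: x=1 → posterior Gamma(8, 13/3)
obs 3: x=1 → posterior Gamma(9, 16/3)
obs 4: x=3 → posterior Gamma(12, 19/3)
obs 5: x=1 → posterior Gamma(13, 22/3)
obs 6: x=0 → posterior Gamma(13, 25/3)
obs 7: x=0 → posterior Gamma(13, 28/3)
obs 8: x=4 → posterior Gamma(17, 31/3)
obs 9: x=1 → posterior Gamma(18, 34/3)
obs 10: x=6 → posterior Gamma(24, 37/3)
obs 11: x=3 → posterior Gamma(27, 40/3)
obs 12: x=2 → posterior Gamma(29, 43/3)

84/43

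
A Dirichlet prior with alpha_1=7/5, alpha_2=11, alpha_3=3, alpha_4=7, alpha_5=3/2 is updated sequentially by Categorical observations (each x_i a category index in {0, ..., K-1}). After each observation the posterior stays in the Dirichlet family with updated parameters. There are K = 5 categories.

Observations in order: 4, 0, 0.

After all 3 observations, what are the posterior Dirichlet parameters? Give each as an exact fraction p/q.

alpha_1=17/5, alpha_2=11, alpha_3=3, alpha_4=7, alpha_5=5/2

obs 1: x=4 → posterior Dirichlet(7/5, 11, 3, 7, 5/2)
obs 2: x=0 → posterior Dirichlet(12/5, 11, 3, 7, 5/2)
obs 3: x=0 → posterior Dirichlet(17/5, 11, 3, 7, 5/2)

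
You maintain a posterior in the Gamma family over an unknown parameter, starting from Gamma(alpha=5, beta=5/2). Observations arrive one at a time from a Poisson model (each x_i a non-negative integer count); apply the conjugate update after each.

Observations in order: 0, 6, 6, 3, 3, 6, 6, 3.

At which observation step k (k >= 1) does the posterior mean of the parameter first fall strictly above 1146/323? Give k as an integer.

k = 7

obs 1: x=0 → posterior Gamma(5, 7/2)
obs 2: x=6 → posterior Gamma(11, 9/2)
obs 3: x=6 → posterior Gamma(17, 11/2)
obs 4: x=3 → posterior Gamma(20, 13/2)
obs 5: x=3 → posterior Gamma(23, 15/2)
obs 6: x=6 → posterior Gamma(29, 17/2)
obs 7: x=6 → posterior Gamma(35, 19/2)
obs 8: x=3 → posterior Gamma(38, 21/2)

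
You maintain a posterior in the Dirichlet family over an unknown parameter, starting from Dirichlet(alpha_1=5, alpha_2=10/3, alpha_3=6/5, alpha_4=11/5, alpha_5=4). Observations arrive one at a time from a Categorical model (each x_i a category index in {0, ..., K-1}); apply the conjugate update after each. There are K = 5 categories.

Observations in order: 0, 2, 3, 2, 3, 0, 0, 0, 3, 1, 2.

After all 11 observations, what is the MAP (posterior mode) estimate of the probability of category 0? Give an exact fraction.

obs 1: x=0 → posterior Dirichlet(6, 10/3, 6/5, 11/5, 4)
obs 2: x=2 → posterior Dirichlet(6, 10/3, 11/5, 11/5, 4)
obs 3: x=3 → posterior Dirichlet(6, 10/3, 11/5, 16/5, 4)
obs 4: x=2 → posterior Dirichlet(6, 10/3, 16/5, 16/5, 4)
obs 5: x=3 → posterior Dirichlet(6, 10/3, 16/5, 21/5, 4)
obs 6: x=0 → posterior Dirichlet(7, 10/3, 16/5, 21/5, 4)
obs 7: x=0 → posterior Dirichlet(8, 10/3, 16/5, 21/5, 4)
obs 8: x=0 → posterior Dirichlet(9, 10/3, 16/5, 21/5, 4)
obs 9: x=3 → posterior Dirichlet(9, 10/3, 16/5, 26/5, 4)
obs 10: x=1 → posterior Dirichlet(9, 13/3, 16/5, 26/5, 4)
obs 11: x=2 → posterior Dirichlet(9, 13/3, 21/5, 26/5, 4)

60/163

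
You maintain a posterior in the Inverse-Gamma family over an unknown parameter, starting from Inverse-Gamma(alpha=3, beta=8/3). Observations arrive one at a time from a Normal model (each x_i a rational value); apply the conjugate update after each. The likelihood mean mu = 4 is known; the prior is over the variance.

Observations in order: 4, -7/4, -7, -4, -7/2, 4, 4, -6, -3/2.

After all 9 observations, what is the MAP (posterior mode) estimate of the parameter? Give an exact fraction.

obs 1: x=4 → posterior Inverse-Gamma(7/2, 8/3)
obs 2: x=-7/4 → posterior Inverse-Gamma(4, 1843/96)
obs 3: x=-7 → posterior Inverse-Gamma(9/2, 7651/96)
obs 4: x=-4 → posterior Inverse-Gamma(5, 10723/96)
obs 5: x=-7/2 → posterior Inverse-Gamma(11/2, 13423/96)
obs 6: x=4 → posterior Inverse-Gamma(6, 13423/96)
obs 7: x=4 → posterior Inverse-Gamma(13/2, 13423/96)
obs 8: x=-6 → posterior Inverse-Gamma(7, 18223/96)
obs 9: x=-3/2 → posterior Inverse-Gamma(15/2, 19675/96)

19675/816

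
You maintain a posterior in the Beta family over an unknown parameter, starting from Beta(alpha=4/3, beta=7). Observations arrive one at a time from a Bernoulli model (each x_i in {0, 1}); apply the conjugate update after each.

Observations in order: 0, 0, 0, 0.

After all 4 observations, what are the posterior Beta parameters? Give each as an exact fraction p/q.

obs 1: x=0 → posterior Beta(4/3, 8)
obs 2: x=0 → posterior Beta(4/3, 9)
obs 3: x=0 → posterior Beta(4/3, 10)
obs 4: x=0 → posterior Beta(4/3, 11)

alpha=4/3, beta=11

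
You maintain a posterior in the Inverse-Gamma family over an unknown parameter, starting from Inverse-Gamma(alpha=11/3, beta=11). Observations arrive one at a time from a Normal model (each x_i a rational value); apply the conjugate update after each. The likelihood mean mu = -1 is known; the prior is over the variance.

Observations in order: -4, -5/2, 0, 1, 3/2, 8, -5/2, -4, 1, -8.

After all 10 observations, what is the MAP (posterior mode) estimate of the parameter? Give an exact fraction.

2277/232

obs 1: x=-4 → posterior Inverse-Gamma(25/6, 31/2)
obs 2: x=-5/2 → posterior Inverse-Gamma(14/3, 133/8)
obs 3: x=0 → posterior Inverse-Gamma(31/6, 137/8)
obs 4: x=1 → posterior Inverse-Gamma(17/3, 153/8)
obs 5: x=3/2 → posterior Inverse-Gamma(37/6, 89/4)
obs 6: x=8 → posterior Inverse-Gamma(20/3, 251/4)
obs 7: x=-5/2 → posterior Inverse-Gamma(43/6, 511/8)
obs 8: x=-4 → posterior Inverse-Gamma(23/3, 547/8)
obs 9: x=1 → posterior Inverse-Gamma(49/6, 563/8)
obs 10: x=-8 → posterior Inverse-Gamma(26/3, 759/8)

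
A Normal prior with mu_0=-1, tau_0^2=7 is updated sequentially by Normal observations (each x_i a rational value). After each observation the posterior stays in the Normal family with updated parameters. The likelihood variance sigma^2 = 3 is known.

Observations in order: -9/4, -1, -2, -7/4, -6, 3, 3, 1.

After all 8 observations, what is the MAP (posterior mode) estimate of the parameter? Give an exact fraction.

obs 1: x=-9/4 → posterior Normal(-15/8, 21/10)
obs 2: x=-1 → posterior Normal(-103/68, 21/17)
obs 3: x=-2 → posterior Normal(-53/32, 7/8)
obs 4: x=-7/4 → posterior Normal(-52/31, 21/31)
obs 5: x=-6 → posterior Normal(-47/19, 21/38)
obs 6: x=3 → posterior Normal(-73/45, 7/15)
obs 7: x=3 → posterior Normal(-1, 21/52)
obs 8: x=1 → posterior Normal(-45/59, 21/59)

-45/59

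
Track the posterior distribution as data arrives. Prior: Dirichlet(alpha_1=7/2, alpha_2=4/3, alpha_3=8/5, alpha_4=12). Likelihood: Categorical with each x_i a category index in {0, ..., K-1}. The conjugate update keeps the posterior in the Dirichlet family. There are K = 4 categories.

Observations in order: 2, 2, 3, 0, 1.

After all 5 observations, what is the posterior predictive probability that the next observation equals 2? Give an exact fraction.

108/703

obs 1: x=2 → posterior Dirichlet(7/2, 4/3, 13/5, 12)
obs 2: x=2 → posterior Dirichlet(7/2, 4/3, 18/5, 12)
obs 3: x=3 → posterior Dirichlet(7/2, 4/3, 18/5, 13)
obs 4: x=0 → posterior Dirichlet(9/2, 4/3, 18/5, 13)
obs 5: x=1 → posterior Dirichlet(9/2, 7/3, 18/5, 13)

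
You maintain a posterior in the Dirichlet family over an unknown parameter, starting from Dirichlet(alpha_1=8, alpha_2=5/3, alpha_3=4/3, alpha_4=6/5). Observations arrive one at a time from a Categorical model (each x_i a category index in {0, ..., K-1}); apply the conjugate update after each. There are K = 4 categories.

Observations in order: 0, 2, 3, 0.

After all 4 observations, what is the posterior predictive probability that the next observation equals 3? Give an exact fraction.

obs 1: x=0 → posterior Dirichlet(9, 5/3, 4/3, 6/5)
obs 2: x=2 → posterior Dirichlet(9, 5/3, 7/3, 6/5)
obs 3: x=3 → posterior Dirichlet(9, 5/3, 7/3, 11/5)
obs 4: x=0 → posterior Dirichlet(10, 5/3, 7/3, 11/5)

11/81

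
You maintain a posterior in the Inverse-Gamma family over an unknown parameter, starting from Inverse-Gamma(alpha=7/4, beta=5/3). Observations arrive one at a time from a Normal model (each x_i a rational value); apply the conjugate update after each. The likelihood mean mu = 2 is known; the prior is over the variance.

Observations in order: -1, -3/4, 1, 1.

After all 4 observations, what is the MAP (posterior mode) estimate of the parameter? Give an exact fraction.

1051/456

obs 1: x=-1 → posterior Inverse-Gamma(9/4, 37/6)
obs 2: x=-3/4 → posterior Inverse-Gamma(11/4, 955/96)
obs 3: x=1 → posterior Inverse-Gamma(13/4, 1003/96)
obs 4: x=1 → posterior Inverse-Gamma(15/4, 1051/96)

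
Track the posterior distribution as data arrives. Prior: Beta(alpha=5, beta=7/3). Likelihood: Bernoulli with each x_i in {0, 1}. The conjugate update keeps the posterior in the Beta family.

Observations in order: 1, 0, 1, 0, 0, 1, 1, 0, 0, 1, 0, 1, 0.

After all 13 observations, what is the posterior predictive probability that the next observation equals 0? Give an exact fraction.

obs 1: x=1 → posterior Beta(6, 7/3)
obs 2: x=0 → posterior Beta(6, 10/3)
obs 3: x=1 → posterior Beta(7, 10/3)
obs 4: x=0 → posterior Beta(7, 13/3)
obs 5: x=0 → posterior Beta(7, 16/3)
obs 6: x=1 → posterior Beta(8, 16/3)
obs 7: x=1 → posterior Beta(9, 16/3)
obs 8: x=0 → posterior Beta(9, 19/3)
obs 9: x=0 → posterior Beta(9, 22/3)
obs 10: x=1 → posterior Beta(10, 22/3)
obs 11: x=0 → posterior Beta(10, 25/3)
obs 12: x=1 → posterior Beta(11, 25/3)
obs 13: x=0 → posterior Beta(11, 28/3)

28/61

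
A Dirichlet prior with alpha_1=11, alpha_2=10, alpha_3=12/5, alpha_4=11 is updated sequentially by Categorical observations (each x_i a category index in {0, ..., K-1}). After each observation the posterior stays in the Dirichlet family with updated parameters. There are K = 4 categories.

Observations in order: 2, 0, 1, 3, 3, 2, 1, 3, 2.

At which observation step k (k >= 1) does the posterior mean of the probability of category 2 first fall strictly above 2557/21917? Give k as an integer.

obs 1: x=2 → posterior Dirichlet(11, 10, 17/5, 11)
obs 2: x=0 → posterior Dirichlet(12, 10, 17/5, 11)
obs 3: x=1 → posterior Dirichlet(12, 11, 17/5, 11)
obs 4: x=3 → posterior Dirichlet(12, 11, 17/5, 12)
obs 5: x=3 → posterior Dirichlet(12, 11, 17/5, 13)
obs 6: x=2 → posterior Dirichlet(12, 11, 22/5, 13)
obs 7: x=1 → posterior Dirichlet(12, 12, 22/5, 13)
obs 8: x=3 → posterior Dirichlet(12, 12, 22/5, 14)
obs 9: x=2 → posterior Dirichlet(12, 12, 27/5, 14)

k = 9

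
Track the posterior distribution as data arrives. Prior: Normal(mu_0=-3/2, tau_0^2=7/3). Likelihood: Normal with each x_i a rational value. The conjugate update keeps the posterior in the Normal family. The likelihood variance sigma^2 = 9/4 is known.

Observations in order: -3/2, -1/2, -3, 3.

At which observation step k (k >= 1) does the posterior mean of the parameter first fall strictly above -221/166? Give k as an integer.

k = 2

obs 1: x=-3/2 → posterior Normal(-3/2, 63/55)
obs 2: x=-1/2 → posterior Normal(-193/166, 63/83)
obs 3: x=-3 → posterior Normal(-361/222, 21/37)
obs 4: x=3 → posterior Normal(-193/278, 63/139)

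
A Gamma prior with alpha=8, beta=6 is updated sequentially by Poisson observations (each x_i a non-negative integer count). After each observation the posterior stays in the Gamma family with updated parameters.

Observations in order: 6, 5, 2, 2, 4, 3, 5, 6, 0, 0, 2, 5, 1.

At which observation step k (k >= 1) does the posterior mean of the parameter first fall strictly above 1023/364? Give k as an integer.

k = 8

obs 1: x=6 → posterior Gamma(14, 7)
obs 2: x=5 → posterior Gamma(19, 8)
obs 3: x=2 → posterior Gamma(21, 9)
obs 4: x=2 → posterior Gamma(23, 10)
obs 5: x=4 → posterior Gamma(27, 11)
obs 6: x=3 → posterior Gamma(30, 12)
obs 7: x=5 → posterior Gamma(35, 13)
obs 8: x=6 → posterior Gamma(41, 14)
obs 9: x=0 → posterior Gamma(41, 15)
obs 10: x=0 → posterior Gamma(41, 16)
obs 11: x=2 → posterior Gamma(43, 17)
obs 12: x=5 → posterior Gamma(48, 18)
obs 13: x=1 → posterior Gamma(49, 19)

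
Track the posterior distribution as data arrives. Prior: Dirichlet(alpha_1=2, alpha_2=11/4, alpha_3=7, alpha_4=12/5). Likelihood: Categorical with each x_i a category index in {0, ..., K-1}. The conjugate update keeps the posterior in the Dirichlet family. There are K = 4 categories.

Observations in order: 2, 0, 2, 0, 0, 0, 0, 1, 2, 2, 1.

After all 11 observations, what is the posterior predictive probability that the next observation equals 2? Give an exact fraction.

obs 1: x=2 → posterior Dirichlet(2, 11/4, 8, 12/5)
obs 2: x=0 → posterior Dirichlet(3, 11/4, 8, 12/5)
obs 3: x=2 → posterior Dirichlet(3, 11/4, 9, 12/5)
obs 4: x=0 → posterior Dirichlet(4, 11/4, 9, 12/5)
obs 5: x=0 → posterior Dirichlet(5, 11/4, 9, 12/5)
obs 6: x=0 → posterior Dirichlet(6, 11/4, 9, 12/5)
obs 7: x=0 → posterior Dirichlet(7, 11/4, 9, 12/5)
obs 8: x=1 → posterior Dirichlet(7, 15/4, 9, 12/5)
obs 9: x=2 → posterior Dirichlet(7, 15/4, 10, 12/5)
obs 10: x=2 → posterior Dirichlet(7, 15/4, 11, 12/5)
obs 11: x=1 → posterior Dirichlet(7, 19/4, 11, 12/5)

220/503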